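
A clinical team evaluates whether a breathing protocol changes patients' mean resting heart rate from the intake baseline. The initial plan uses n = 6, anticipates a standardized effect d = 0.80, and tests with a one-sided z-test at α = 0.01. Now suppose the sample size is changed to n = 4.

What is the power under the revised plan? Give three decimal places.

Power ≈ 0.234

With n = 4: δ = d·√n = 0.80 × √4 = 1.6000. Critical value z_{0.01} = 2.326.
Revised power = P(Z > 2.326 − δ) = Φ(-0.726) = 0.2338.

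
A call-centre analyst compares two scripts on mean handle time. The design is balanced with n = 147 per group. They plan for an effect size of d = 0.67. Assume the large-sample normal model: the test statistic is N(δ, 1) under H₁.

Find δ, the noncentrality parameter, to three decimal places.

δ = d·√(n/2) = 0.67 × √(147/2) = 5.7441

δ ≈ 5.744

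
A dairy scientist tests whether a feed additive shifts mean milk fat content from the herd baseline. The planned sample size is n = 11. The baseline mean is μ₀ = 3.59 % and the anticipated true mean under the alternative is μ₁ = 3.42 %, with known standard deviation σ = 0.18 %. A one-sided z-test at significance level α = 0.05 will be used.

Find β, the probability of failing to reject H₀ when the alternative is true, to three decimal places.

Standardized effect: d = |μ₁ − μ₀| / σ = |3.42 − 3.59| / 0.18 = 0.9444
Noncentrality parameter: δ = d·√n = 0.9444 × √11 = 3.1324
One-sided α = 0.05 → critical value z_{0.05} = 1.645.
Power = Φ(δ − 1.645) = Φ(1.488) = 0.9316.
Type II error: β = 1 − power = 1 − 0.9316 = 0.0684.

β ≈ 0.068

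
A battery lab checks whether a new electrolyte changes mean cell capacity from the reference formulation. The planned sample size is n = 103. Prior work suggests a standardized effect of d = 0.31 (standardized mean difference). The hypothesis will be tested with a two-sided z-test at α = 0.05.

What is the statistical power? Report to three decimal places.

Noncentrality parameter: δ = d·√n = 0.31 × √103 = 3.1462
Two-sided α = 0.05 → critical value z_{0.025} = 1.960.
Power = Φ(δ − 1.960) + Φ(−δ − 1.960) = Φ(1.186) + Φ(-5.106) = 0.8822 + 0.0000 = 0.8822.

Power ≈ 0.882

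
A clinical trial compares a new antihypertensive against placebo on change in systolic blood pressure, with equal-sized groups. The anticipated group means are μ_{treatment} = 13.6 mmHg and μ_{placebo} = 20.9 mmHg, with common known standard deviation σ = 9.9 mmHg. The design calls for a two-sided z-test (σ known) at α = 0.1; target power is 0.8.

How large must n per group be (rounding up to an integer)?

n = 23 per group

Standardized effect: d = |μ_{treatment} − μ_{placebo}| / σ = |13.6 − 20.9| / 9.9 = 0.7374
For power 0.8 need Φ(δ − z_{0.05}) = 0.8, so δ = z_{0.05} + z_{0.20} = 1.645 + 0.842 = 2.486.
(Ignoring the negligible lower-tail rejection probability gives the usual closed-form inversion.)
δ = d·√(n/2) ⇒ n = 2(δ/d)² = 2 × (2.486 / 0.7374)² = 22.74.
Round up to the next whole unit.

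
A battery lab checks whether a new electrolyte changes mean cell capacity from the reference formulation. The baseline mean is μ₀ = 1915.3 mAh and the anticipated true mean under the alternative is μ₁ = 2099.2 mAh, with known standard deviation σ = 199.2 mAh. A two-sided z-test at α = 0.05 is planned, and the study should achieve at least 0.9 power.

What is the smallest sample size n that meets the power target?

Standardized effect: d = |μ₁ − μ₀| / σ = |2099.2 − 1915.3| / 199.2 = 0.9232
Set Φ(δ − 1.960) = 0.9; then δ − 1.960 = Φ⁻¹(0.9) = 1.282, giving δ = 3.242.
(For δ > 0 the lower-tail rejection region contributes negligibly to power, so the one-term inversion is standard.)
δ = d·√n ⇒ n = (δ/d)² = (3.242 / 0.9232)² = 12.33.
Round up to the next whole unit.

n = 13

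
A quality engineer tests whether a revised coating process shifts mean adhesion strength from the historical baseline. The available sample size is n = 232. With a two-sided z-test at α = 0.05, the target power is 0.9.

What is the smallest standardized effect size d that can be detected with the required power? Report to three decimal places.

d ≈ 0.213

Need Φ(δ − 1.960) = 0.9, so δ = 1.960 + 1.282 = 3.242.
(Lower-tail contribution to power is negligible for δ > 0.)
δ = d·√n ⇒ d = δ/√n = 3.242/√232 = 0.2128.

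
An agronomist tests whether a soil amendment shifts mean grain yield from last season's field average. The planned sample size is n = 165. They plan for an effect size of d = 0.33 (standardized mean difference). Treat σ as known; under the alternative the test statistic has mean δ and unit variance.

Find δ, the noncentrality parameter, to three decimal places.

δ ≈ 4.239

The noncentrality parameter scales effect size by the design's sample-size factor: δ = d·√n = 0.33 × √165 = 4.2389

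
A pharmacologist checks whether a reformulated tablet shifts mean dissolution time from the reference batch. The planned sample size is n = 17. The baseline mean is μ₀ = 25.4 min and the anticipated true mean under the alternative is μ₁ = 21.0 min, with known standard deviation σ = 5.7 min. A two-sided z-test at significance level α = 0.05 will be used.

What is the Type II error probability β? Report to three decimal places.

β ≈ 0.111

Standardized effect: d = |μ₁ − μ₀| / σ = |21.0 − 25.4| / 5.7 = 0.7719
Noncentrality parameter: δ = d·√n = 0.7719 × √17 = 3.1827
Two-sided α = 0.05 → critical value z_{0.025} = 1.960.
Power = Φ(δ − 1.960) + Φ(−δ − 1.960) = Φ(1.223) + Φ(-5.143) = 0.8893 + 0.0000 = 0.8893.
Type II error: β = 1 − power = 1 − 0.8893 = 0.1107.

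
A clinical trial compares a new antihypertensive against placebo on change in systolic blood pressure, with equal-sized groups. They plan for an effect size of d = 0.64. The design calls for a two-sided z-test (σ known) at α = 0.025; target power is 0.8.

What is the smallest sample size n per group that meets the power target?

Set Φ(δ − 2.241) = 0.8; then δ − 2.241 = Φ⁻¹(0.8) = 0.842, giving δ = 3.083.
(The Φ(−δ − z_{α/2}) term is vanishingly small for δ > 0 and is dropped in the standard sample-size formula.)
δ = d·√(n/2) ⇒ n = 2(δ/d)² = 2 × (3.083 / 0.64)² = 46.41.
Round up to the next whole unit.

n = 47 per group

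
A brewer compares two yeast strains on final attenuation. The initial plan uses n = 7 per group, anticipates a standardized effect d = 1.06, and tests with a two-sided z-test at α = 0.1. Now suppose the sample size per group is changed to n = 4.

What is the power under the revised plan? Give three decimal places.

Power ≈ 0.443

With n = 4 per group: δ = d·√(n/2) = 1.06 × √(4/2) = 1.4991. Critical value z_{0.05} = 1.645.
Revised power = Φ(δ − 1.645) + Φ(−δ − 1.645) = Φ(-0.146) + Φ(-3.144) = 0.4420 + 0.0008 = 0.4429.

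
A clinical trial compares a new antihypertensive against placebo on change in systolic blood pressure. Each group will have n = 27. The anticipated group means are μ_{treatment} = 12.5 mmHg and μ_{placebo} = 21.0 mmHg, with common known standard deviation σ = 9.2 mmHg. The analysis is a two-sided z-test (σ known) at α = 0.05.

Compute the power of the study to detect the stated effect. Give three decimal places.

Standardized effect: d = |μ_{treatment} − μ_{placebo}| / σ = |12.5 − 21.0| / 9.2 = 0.9239
Noncentrality parameter: δ = d·√(n/2) = 0.9239 × √(27/2) = 3.3947
Two-sided α = 0.05 → critical value z_{0.025} = 1.960.
Power = Φ(δ − 1.960) + Φ(−δ − 1.960) = Φ(1.435) + Φ(-5.355) = 0.9243 + 0.0000 = 0.9243.

Power ≈ 0.924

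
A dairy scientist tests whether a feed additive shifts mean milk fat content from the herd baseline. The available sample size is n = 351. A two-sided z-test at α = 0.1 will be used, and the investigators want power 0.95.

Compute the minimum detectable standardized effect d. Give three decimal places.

d ≈ 0.176

Required noncentrality: δ = z_{0.05} + z_{0.05} = 1.645 + 1.645 = 3.290.
(Lower-tail contribution to power is negligible for δ > 0.)
δ = d·√n ⇒ d = δ/√n = 3.290/√351 = 0.1756.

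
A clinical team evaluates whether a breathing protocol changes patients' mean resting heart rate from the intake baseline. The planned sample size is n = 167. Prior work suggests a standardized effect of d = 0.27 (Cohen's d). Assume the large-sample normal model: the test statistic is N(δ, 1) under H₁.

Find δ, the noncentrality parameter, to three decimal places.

δ ≈ 3.489

δ = d·√n = 0.27 × √167 = 3.4892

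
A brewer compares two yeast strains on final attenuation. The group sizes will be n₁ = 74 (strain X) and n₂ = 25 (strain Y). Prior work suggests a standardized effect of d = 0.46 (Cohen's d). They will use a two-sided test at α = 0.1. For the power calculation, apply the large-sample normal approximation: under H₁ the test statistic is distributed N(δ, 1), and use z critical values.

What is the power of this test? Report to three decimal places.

Noncentrality parameter: λ = d / √(1/n₁ + 1/n₂) = 0.46 / √(1/74 + 1/25) = 1.9885
Two-sided α = 0.1 → critical value z_{0.05} = 1.645.
Power = Φ(λ − 1.645) + Φ(−λ − 1.645) = Φ(0.344) + Φ(-3.633) = 0.6344 + 0.0001 = 0.6346.

Power ≈ 0.635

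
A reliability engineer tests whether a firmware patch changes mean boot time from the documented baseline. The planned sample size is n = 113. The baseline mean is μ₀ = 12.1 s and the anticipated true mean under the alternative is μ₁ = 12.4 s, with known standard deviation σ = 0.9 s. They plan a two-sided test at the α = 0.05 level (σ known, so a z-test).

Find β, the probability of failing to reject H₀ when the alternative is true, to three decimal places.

β ≈ 0.057

Standardized effect: d = |μ₁ − μ₀| / σ = |12.4 − 12.1| / 0.9 = 0.3333
Noncentrality parameter: δ = d·√n = 0.3333 × √113 = 3.5434
Two-sided α = 0.05 → critical value z_{0.025} = 1.960.
Power = Φ(δ − 1.960) + Φ(−δ − 1.960) = Φ(1.583) + Φ(-5.503) = 0.9433 + 0.0000 = 0.9433.
Type II error: β = 1 − power = 1 − 0.9433 = 0.0567.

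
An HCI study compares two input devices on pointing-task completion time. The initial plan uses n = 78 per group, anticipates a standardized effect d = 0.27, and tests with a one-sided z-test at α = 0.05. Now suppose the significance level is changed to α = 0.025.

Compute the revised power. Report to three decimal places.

Power ≈ 0.392

δ = d·√(n/2) = 0.27 × √(78/2) = 1.6861 (unchanged). New critical value: z_{0.025} = 1.960.
Revised power = P(Z > 1.960 − δ) = Φ(-0.274) = 0.3921.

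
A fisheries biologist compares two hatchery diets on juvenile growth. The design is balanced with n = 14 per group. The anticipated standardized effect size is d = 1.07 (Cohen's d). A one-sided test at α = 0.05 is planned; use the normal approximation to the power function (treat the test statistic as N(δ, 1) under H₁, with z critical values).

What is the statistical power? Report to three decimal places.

Noncentrality parameter: δ = d·√(n/2) = 1.07 × √(14/2) = 2.8310
One-sided α = 0.05 → critical value z_{0.05} = 1.645.
Power = Φ(δ − 1.645) = Φ(1.186) = 0.8822.

Power ≈ 0.882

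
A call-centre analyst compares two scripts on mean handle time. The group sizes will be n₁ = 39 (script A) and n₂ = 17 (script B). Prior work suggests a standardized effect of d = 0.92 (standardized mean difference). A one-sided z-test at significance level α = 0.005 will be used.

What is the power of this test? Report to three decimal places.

Power ≈ 0.722

Noncentrality parameter: δ = d / √(1/n₁ + 1/n₂) = 0.92 / √(1/39 + 1/17) = 3.1656
One-sided α = 0.005 → critical value z_{0.005} = 2.576.
Power = Φ(δ − 2.576) = Φ(0.590) = 0.7223.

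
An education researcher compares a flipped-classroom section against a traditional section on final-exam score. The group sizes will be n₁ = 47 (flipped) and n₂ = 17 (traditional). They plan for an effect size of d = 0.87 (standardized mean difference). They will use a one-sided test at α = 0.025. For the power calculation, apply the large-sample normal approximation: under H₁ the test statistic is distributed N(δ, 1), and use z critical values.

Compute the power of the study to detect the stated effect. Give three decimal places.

Noncentrality parameter: δ = d / √(1/n₁ + 1/n₂) = 0.87 / √(1/47 + 1/17) = 3.0740
One-sided α = 0.025 → critical value z_{0.025} = 1.960.
Power = P(Z > 1.960 − δ) = Φ(1.114) = 0.8674.

Power ≈ 0.867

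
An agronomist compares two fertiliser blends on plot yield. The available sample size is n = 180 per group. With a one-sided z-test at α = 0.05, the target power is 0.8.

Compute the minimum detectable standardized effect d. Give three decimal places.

Required noncentrality: δ = z_{0.05} + z_{0.20} = 1.645 + 0.842 = 2.486.
δ = d·√(n/2) ⇒ d = δ/√(n/2) = 2.486/√(180/2) = 0.2621.

d ≈ 0.262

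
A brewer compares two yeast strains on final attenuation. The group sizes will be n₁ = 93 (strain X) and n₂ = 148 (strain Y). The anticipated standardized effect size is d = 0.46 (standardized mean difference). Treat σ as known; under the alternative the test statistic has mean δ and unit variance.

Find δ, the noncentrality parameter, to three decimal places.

δ ≈ 3.476

The noncentrality parameter scales effect size by the design's sample-size factor: δ = d / √(1/n₁ + 1/n₂) = 0.46 / √(1/93 + 1/148) = 3.4763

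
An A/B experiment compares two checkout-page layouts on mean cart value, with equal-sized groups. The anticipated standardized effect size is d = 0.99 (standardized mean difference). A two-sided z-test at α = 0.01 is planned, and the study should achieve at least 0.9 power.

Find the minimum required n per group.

n = 31 per group

Set Φ(δ − 2.576) = 0.9; then δ − 2.576 = Φ⁻¹(0.9) = 1.282, giving δ = 3.857.
(Ignoring the negligible lower-tail rejection probability gives the usual closed-form inversion.)
δ = d·√(n/2) ⇒ n = 2(δ/d)² = 2 × (3.857 / 0.99)² = 30.36.
Round up to the next whole unit.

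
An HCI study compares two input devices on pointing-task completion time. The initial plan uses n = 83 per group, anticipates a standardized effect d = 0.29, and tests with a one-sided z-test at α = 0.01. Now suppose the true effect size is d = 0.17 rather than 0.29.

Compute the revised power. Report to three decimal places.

With d = 0.17: δ = d·√(n/2) = 0.17 × √(83/2) = 1.0951. Critical value z_{0.01} = 2.326.
Revised power = Φ(δ − 2.326) = Φ(-1.231) = 0.1091.

Power ≈ 0.109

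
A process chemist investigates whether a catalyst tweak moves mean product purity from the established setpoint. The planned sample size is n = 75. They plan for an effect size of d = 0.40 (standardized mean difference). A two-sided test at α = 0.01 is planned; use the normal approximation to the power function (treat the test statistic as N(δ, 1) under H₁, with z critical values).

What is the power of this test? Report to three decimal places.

Power ≈ 0.813

Noncentrality parameter: δ = d·√n = 0.40 × √75 = 3.4641
Two-sided α = 0.01 → critical value z_{0.005} = 2.576.
Power = Φ(δ − 2.576) + Φ(−δ − 2.576) = Φ(0.888) + Φ(-6.040) = 0.8128 + 0.0000 = 0.8128.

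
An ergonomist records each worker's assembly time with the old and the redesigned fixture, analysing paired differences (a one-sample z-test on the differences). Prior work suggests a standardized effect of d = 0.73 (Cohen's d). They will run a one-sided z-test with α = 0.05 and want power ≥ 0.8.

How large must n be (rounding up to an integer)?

For power 0.8 need Φ(δ − z_{0.05}) = 0.8, so δ = z_{0.05} + z_{0.20} = 1.645 + 0.842 = 2.486.
δ = d·√n ⇒ n = (δ/d)² = (2.486 / 0.73)² = 11.60.
Rounding up, n = 12.

n = 12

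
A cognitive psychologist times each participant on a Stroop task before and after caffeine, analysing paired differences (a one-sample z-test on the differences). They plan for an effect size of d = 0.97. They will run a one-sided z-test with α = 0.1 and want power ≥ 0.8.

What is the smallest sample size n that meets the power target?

n = 5

Set Φ(δ − 1.282) = 0.8; then δ − 1.282 = Φ⁻¹(0.8) = 0.842, giving δ = 2.123.
δ = d·√n ⇒ n = (δ/d)² = (2.123 / 0.97)² = 4.79.
Round up to the next whole unit.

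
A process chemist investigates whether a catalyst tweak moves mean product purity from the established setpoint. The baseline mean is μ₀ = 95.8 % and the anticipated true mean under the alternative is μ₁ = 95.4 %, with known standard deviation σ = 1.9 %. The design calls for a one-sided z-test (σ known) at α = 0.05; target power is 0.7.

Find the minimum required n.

Standardized effect: d = |μ₁ − μ₀| / σ = |95.4 − 95.8| / 1.9 = 0.2105
Set Φ(δ − 1.645) = 0.7; then δ − 1.645 = Φ⁻¹(0.7) = 0.524, giving δ = 2.169.
δ = d·√n ⇒ n = (δ/d)² = (2.169 / 0.2105)² = 106.17.
Round up to the next whole unit.

n = 107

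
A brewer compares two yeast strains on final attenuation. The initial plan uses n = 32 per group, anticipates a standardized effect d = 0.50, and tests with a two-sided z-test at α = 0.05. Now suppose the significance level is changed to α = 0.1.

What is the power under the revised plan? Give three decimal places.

δ = d·√(n/2) = 0.50 × √(32/2) = 2.0000 (unchanged). New critical value: z_{0.05} = 1.645.
Revised power = Φ(δ − 1.645) + Φ(−δ − 1.645) = Φ(0.355) + Φ(-3.645) = 0.6388 + 0.0001 = 0.6389.

Power ≈ 0.639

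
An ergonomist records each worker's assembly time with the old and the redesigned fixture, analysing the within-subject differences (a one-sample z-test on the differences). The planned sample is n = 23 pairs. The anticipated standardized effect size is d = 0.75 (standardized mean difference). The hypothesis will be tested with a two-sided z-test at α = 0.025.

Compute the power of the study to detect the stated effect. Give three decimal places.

Noncentrality parameter: δ = d·√n = 0.75 × √23 = 3.5969
Critical value for a two-sided test at α = 0.025: z_{α/2} = 2.241.
Power = Φ(δ − 2.241) + Φ(−δ − 2.241) = Φ(1.355) + Φ(-5.838) = 0.9124 + 0.0000 = 0.9124.

Power ≈ 0.912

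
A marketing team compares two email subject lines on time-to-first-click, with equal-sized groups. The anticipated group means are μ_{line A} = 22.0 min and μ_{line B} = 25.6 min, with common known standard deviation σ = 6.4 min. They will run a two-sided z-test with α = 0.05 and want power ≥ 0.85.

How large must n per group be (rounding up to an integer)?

Standardized effect: d = |μ_{line A} − μ_{line B}| / σ = |22.0 − 25.6| / 6.4 = 0.5625
Set Φ(δ − 1.960) = 0.85; then δ − 1.960 = Φ⁻¹(0.85) = 1.036, giving δ = 2.996.
(Ignoring the negligible lower-tail rejection probability gives the usual closed-form inversion.)
δ = d·√(n/2) ⇒ n = 2(δ/d)² = 2 × (2.996 / 0.5625)² = 56.75.
Rounding up, n = 57 per group.

n = 57 per group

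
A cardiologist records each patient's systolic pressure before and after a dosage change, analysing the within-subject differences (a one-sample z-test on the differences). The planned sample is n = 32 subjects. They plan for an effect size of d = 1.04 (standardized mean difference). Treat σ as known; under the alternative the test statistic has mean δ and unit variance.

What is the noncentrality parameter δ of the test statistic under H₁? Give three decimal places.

δ ≈ 5.883

δ = d·√n = 1.04 × √32 = 5.8831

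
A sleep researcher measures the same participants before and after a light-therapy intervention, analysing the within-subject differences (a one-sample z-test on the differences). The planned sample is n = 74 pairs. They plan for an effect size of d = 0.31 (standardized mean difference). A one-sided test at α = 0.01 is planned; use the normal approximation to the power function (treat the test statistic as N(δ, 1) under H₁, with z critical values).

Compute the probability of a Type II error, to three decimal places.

Noncentrality parameter: δ = d·√n = 0.31 × √74 = 2.6667
One-sided α = 0.01 → critical value z_{0.01} = 2.326.
Power = P(Z > 2.326 − δ) = Φ(0.340) = 0.6332.
Type II error: β = 1 − power = 1 − 0.6332 = 0.3668.

β ≈ 0.367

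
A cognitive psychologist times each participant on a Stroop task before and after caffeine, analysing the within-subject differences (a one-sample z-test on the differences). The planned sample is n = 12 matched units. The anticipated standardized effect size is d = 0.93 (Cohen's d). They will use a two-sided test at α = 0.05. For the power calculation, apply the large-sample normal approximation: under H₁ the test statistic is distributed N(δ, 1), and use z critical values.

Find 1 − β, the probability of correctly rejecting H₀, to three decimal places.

Noncentrality parameter: λ = d·√n = 0.93 × √12 = 3.2216
Two-sided α = 0.05 → critical value z_{0.025} = 1.960.
Power = Φ(λ − 1.960) + Φ(−λ − 1.960) = Φ(1.262) + Φ(-5.182) = 0.8965 + 0.0000 = 0.8965.

Power ≈ 0.896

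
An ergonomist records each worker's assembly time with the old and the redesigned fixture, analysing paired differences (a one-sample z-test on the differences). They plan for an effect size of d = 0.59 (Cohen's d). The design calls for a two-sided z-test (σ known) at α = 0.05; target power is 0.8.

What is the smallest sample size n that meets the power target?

For power 0.8 need Φ(δ − z_{0.025}) = 0.8, so δ = z_{0.025} + z_{0.20} = 1.960 + 0.842 = 2.802.
(For δ > 0 the lower-tail rejection region contributes negligibly to power, so the one-term inversion is standard.)
δ = d·√n ⇒ n = (δ/d)² = (2.802 / 0.59)² = 22.55.
Rounding up, n = 23.

n = 23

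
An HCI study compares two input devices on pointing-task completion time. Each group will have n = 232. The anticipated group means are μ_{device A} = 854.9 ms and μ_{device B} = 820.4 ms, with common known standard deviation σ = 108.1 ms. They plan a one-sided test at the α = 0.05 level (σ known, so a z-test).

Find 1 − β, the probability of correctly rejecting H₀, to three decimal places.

Power ≈ 0.963

Standardized effect: d = |μ_{device A} − μ_{device B}| / σ = |854.9 − 820.4| / 108.1 = 0.3191
Noncentrality parameter: δ = d·√(n/2) = 0.3191 × √(232/2) = 3.4373
Critical value for a one-sided test at α = 0.05: z_α = 1.645.
Power = P(Z > 1.645 − δ) = Φ(1.792) = 0.9635.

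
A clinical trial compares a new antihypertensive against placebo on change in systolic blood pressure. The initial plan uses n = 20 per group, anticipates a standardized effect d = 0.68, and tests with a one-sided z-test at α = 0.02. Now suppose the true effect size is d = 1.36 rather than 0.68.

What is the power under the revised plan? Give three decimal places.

With d = 1.36: δ = d·√(n/2) = 1.36 × √(20/2) = 4.3007. Critical value z_{0.02} = 2.054.
Revised power = Φ(δ − 2.054) = Φ(2.247) = 0.9877.

Power ≈ 0.988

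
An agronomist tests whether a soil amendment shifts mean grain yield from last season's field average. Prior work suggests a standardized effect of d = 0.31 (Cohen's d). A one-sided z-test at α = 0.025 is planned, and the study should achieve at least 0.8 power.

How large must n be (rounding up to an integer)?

For power 0.8 need Φ(δ − z_{0.025}) = 0.8, so δ = z_{0.025} + z_{0.20} = 1.960 + 0.842 = 2.802.
δ = d·√n ⇒ n = (δ/d)² = (2.802 / 0.31)² = 81.67.
Round up to the next whole unit.

n = 82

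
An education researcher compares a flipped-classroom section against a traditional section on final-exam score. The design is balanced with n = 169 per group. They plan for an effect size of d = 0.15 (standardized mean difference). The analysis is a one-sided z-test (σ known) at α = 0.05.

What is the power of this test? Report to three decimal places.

Power ≈ 0.395

Noncentrality parameter: δ = d·√(n/2) = 0.15 × √(169/2) = 1.3789
One-sided α = 0.05 → critical value z_{0.05} = 1.645.
Power = Φ(δ − 1.645) = Φ(-0.266) = 0.3951.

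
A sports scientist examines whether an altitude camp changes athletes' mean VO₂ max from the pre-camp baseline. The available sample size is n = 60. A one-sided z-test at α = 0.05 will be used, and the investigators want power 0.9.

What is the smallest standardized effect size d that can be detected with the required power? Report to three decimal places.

Required noncentrality: δ = z_{0.05} + z_{0.10} = 1.645 + 1.282 = 2.926.
δ = d·√n ⇒ d = δ/√n = 2.926/√60 = 0.3778.

d ≈ 0.378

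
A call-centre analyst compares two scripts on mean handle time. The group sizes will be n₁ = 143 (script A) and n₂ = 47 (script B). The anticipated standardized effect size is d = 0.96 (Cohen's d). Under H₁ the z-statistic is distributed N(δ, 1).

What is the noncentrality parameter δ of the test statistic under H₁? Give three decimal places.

δ = d / √(1/n₁ + 1/n₂) = 0.96 / √(1/143 + 1/47) = 5.7097

δ ≈ 5.710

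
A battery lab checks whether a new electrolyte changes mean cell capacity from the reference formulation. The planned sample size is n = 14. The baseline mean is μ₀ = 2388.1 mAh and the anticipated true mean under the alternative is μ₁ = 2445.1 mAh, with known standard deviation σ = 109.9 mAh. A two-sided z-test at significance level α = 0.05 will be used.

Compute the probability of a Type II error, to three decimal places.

Standardized effect: d = |μ₁ − μ₀| / σ = |2445.1 − 2388.1| / 109.9 = 0.5187
Noncentrality parameter: δ = d·√n = 0.5187 × √14 = 1.9406
Two-sided α = 0.05 → critical value z_{0.025} = 1.960.
Power = Φ(δ − 1.960) + Φ(−δ − 1.960) = Φ(-0.019) + Φ(-3.901) = 0.4923 + 0.0000 = 0.4923.
Type II error: β = 1 − power = 1 − 0.4923 = 0.5077.

β ≈ 0.508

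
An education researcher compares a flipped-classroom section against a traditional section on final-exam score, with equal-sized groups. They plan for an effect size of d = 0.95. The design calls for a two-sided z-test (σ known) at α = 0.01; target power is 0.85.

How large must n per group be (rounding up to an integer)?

n = 29 per group

Set Φ(δ − 2.576) = 0.85; then δ − 2.576 = Φ⁻¹(0.85) = 1.036, giving δ = 3.612.
(For δ > 0 the lower-tail rejection region contributes negligibly to power, so the one-term inversion is standard.)
δ = d·√(n/2) ⇒ n = 2(δ/d)² = 2 × (3.612 / 0.95)² = 28.92.
Round up to the next whole unit.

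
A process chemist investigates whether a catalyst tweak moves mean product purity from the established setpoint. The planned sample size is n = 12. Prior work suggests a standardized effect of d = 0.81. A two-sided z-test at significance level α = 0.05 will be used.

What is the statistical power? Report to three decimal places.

Noncentrality parameter: δ = d·√n = 0.81 × √12 = 2.8059
Two-sided α = 0.05 → critical value z_{0.025} = 1.960.
Power = Φ(δ − 1.960) + Φ(−δ − 1.960) = Φ(0.846) + Φ(-4.766) = 0.8012 + 0.0000 = 0.8012.

Power ≈ 0.801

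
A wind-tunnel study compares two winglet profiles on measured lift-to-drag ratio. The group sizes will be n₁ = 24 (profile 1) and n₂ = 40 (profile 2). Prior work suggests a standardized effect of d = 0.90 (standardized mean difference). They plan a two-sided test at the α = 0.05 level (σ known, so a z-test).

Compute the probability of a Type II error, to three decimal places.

β ≈ 0.064

Noncentrality parameter: δ = d / √(1/n₁ + 1/n₂) = 0.90 / √(1/24 + 1/40) = 3.4857
Two-sided α = 0.05 → critical value z_{0.025} = 1.960.
Power = Φ(δ − 1.960) + Φ(−δ − 1.960) = Φ(1.526) + Φ(-5.446) = 0.9365 + 0.0000 = 0.9365.
Type II error: β = 1 − power = 1 − 0.9365 = 0.0635.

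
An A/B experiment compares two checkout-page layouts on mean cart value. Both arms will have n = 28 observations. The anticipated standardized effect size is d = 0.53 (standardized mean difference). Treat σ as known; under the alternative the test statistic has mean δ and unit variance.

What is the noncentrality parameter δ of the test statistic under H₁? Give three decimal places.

The noncentrality parameter scales effect size by the design's sample-size factor: δ = d·√(n/2) = 0.53 × √(28/2) = 1.9831

δ ≈ 1.983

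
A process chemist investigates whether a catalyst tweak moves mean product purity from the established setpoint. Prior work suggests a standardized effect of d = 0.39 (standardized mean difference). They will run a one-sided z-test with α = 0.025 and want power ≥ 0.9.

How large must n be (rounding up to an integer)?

n = 70

For power 0.9 need Φ(δ − z_{0.025}) = 0.9, so δ = z_{0.025} + z_{0.10} = 1.960 + 1.282 = 3.242.
δ = d·√n ⇒ n = (δ/d)² = (3.242 / 0.39)² = 69.08.
Rounding up, n = 70.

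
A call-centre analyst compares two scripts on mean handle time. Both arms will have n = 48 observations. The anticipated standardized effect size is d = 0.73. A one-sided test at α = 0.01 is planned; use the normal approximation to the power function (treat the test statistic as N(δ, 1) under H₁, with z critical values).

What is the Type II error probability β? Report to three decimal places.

Noncentrality parameter: δ = d·√(n/2) = 0.73 × √(48/2) = 3.5763
One-sided α = 0.01 → critical value z_{0.01} = 2.326.
Power = Φ(δ − 2.326) = Φ(1.250) = 0.8943.
Type II error: β = 1 − power = 1 − 0.8943 = 0.1057.

β ≈ 0.106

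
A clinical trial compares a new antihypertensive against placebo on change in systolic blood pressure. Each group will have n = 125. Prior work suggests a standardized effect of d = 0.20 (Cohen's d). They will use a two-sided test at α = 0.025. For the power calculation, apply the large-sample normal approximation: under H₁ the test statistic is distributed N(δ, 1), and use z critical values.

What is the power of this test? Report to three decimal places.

Noncentrality parameter: δ = d·√(n/2) = 0.20 × √(125/2) = 1.5811
Two-sided α = 0.025 → critical value z_{0.0125} = 2.241.
Power = Φ(δ − 2.241) + Φ(−δ − 2.241) = Φ(-0.660) + Φ(-3.823) = 0.2545 + 0.0001 = 0.2546.

Power ≈ 0.255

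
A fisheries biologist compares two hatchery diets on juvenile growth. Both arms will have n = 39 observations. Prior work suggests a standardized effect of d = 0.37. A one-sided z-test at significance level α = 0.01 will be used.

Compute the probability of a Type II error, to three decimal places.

β ≈ 0.756

Noncentrality parameter: δ = d·√(n/2) = 0.37 × √(39/2) = 1.6339
One-sided α = 0.01 → critical value z_{0.01} = 2.326.
Power = P(Z > 2.326 − δ) = Φ(-0.692) = 0.2443.
Type II error: β = 1 − power = 1 − 0.2443 = 0.7557.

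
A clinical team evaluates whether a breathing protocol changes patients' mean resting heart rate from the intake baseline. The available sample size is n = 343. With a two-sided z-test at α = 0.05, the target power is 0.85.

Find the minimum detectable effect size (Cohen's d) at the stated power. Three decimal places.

d ≈ 0.162

Need Φ(δ − 1.960) = 0.85, so δ = 1.960 + 1.036 = 2.996.
(The second rejection-region term Φ(−δ − z_{α/2}) is negligible and dropped.)
δ = d·√n ⇒ d = δ/√n = 2.996/√343 = 0.1618.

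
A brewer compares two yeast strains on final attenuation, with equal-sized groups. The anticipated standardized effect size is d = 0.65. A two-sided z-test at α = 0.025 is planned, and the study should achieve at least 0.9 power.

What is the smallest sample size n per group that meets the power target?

n = 59 per group

Set Φ(δ − 2.241) = 0.9; then δ − 2.241 = Φ⁻¹(0.9) = 1.282, giving δ = 3.523.
(For δ > 0 the lower-tail rejection region contributes negligibly to power, so the one-term inversion is standard.)
δ = d·√(n/2) ⇒ n = 2(δ/d)² = 2 × (3.523 / 0.65)² = 58.75.
Rounding up, n = 59 per group.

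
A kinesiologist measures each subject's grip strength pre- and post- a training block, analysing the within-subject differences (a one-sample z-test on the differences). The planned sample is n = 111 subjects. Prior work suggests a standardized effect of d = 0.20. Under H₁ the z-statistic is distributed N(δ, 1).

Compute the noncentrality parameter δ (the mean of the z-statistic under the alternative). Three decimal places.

δ ≈ 2.107

The noncentrality parameter scales effect size by the design's sample-size factor: δ = d·√n = 0.20 × √111 = 2.1071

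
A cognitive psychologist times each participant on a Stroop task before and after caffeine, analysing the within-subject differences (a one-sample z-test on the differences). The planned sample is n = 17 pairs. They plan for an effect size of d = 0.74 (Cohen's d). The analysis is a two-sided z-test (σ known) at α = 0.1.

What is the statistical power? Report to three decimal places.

Noncentrality parameter: δ = d·√n = 0.74 × √17 = 3.0511
Two-sided α = 0.1 → critical value z_{0.05} = 1.645.
Power = Φ(δ − 1.645) + Φ(−δ − 1.645) = Φ(1.406) + Φ(-4.696) = 0.9202 + 0.0000 = 0.9202.

Power ≈ 0.920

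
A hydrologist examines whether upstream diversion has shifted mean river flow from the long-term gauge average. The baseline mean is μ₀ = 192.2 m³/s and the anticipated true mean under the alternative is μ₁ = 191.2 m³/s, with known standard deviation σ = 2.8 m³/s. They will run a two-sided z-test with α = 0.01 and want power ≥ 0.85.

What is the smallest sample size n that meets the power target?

Standardized effect: d = |μ₁ − μ₀| / σ = |191.2 − 192.2| / 2.8 = 0.3571
Set Φ(δ − 2.576) = 0.85; then δ − 2.576 = Φ⁻¹(0.85) = 1.036, giving δ = 3.612.
(The Φ(−δ − z_{α/2}) term is vanishingly small for δ > 0 and is dropped in the standard sample-size formula.)
δ = d·√n ⇒ n = (δ/d)² = (3.612 / 0.3571)² = 102.30.
Rounding up, n = 103.

n = 103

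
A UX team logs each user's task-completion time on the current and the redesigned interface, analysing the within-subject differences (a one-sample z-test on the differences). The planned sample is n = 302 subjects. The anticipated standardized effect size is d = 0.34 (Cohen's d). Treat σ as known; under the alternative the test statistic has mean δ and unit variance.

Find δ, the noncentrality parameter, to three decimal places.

The noncentrality parameter scales effect size by the design's sample-size factor: δ = d·√n = 0.34 × √302 = 5.9086

δ ≈ 5.909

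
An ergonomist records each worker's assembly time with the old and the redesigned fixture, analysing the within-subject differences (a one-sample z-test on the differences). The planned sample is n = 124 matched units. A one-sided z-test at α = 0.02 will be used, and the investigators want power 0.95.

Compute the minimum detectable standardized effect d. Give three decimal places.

d ≈ 0.332

Required noncentrality: δ = z_{0.02} + z_{0.05} = 2.054 + 1.645 = 3.699.
δ = d·√n ⇒ d = δ/√n = 3.699/√124 = 0.3321.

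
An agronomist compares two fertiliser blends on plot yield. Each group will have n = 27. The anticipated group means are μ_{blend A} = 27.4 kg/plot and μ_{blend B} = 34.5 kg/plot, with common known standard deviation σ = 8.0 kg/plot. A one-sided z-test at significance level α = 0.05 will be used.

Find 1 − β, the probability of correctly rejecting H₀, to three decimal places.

Power ≈ 0.947

Standardized effect: d = |μ_{blend A} − μ_{blend B}| / σ = |27.4 − 34.5| / 8.0 = 0.8875
Noncentrality parameter: δ = d·√(n/2) = 0.8875 × √(27/2) = 3.2609
Critical value for a one-sided test at α = 0.05: z_α = 1.645.
Power = P(Z > 1.645 − δ) = Φ(1.616) = 0.9470.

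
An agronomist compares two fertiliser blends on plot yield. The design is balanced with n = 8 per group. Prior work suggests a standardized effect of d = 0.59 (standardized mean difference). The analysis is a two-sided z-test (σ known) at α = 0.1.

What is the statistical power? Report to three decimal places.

Power ≈ 0.323

Noncentrality parameter: δ = d·√(n/2) = 0.59 × √(8/2) = 1.1800
Critical value for a two-sided test at α = 0.1: z_{α/2} = 1.645.
Power = Φ(δ − 1.645) + Φ(−δ − 1.645) = Φ(-0.465) + Φ(-2.825) = 0.3210 + 0.0024 = 0.3234.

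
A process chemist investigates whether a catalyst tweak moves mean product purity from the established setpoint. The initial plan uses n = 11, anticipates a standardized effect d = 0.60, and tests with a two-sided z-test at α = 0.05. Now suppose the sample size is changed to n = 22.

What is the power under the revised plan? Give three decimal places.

Power ≈ 0.804

With n = 22: δ = d·√n = 0.60 × √22 = 2.8142. Critical value z_{0.025} = 1.960.
Revised power = Φ(δ − 1.960) + Φ(−δ − 1.960) = Φ(0.854) + Φ(-4.774) = 0.8035 + 0.0000 = 0.8035.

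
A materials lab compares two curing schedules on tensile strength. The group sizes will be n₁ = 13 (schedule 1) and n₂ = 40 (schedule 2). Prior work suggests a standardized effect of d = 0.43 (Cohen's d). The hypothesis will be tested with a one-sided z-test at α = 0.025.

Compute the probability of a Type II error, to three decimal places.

β ≈ 0.730

Noncentrality parameter: λ = d / √(1/n₁ + 1/n₂) = 0.43 / √(1/13 + 1/40) = 1.3469
Critical value for a one-sided test at α = 0.025: z_α = 1.960.
Power = Φ(λ − 1.960) = Φ(-0.613) = 0.2699.
Type II error: β = 1 − power = 1 − 0.2699 = 0.7301.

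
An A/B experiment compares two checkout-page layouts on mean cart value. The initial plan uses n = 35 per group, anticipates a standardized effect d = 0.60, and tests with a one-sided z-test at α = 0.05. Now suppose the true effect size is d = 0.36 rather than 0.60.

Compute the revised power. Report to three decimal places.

Power ≈ 0.445

With d = 0.36: δ = d·√(n/2) = 0.36 × √(35/2) = 1.5060. Critical value z_{0.05} = 1.645.
Revised power = P(Z > 1.645 − δ) = Φ(-0.139) = 0.4448.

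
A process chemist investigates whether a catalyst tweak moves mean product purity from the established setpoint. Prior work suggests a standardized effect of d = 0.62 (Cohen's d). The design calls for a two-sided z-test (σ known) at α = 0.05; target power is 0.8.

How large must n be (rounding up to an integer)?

n = 21

Set Φ(δ − 1.960) = 0.8; then δ − 1.960 = Φ⁻¹(0.8) = 0.842, giving δ = 2.802.
(The Φ(−δ − z_{α/2}) term is vanishingly small for δ > 0 and is dropped in the standard sample-size formula.)
δ = d·√n ⇒ n = (δ/d)² = (2.802 / 0.62)² = 20.42.
Rounding up, n = 21.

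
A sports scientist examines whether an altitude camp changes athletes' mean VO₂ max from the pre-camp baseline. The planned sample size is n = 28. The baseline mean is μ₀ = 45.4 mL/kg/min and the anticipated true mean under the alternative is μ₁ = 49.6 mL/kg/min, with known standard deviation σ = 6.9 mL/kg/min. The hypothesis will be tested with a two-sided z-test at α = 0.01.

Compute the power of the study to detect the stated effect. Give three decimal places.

Power ≈ 0.741

Standardized effect: d = |μ₁ − μ₀| / σ = |49.6 − 45.4| / 6.9 = 0.6087
Noncentrality parameter: δ = d·√n = 0.6087 × √28 = 3.2209
Critical value for a two-sided test at α = 0.01: z_{α/2} = 2.576.
Power = Φ(δ − 2.576) + Φ(−δ − 2.576) = Φ(0.645) + Φ(-5.797) = 0.7406 + 0.0000 = 0.7406.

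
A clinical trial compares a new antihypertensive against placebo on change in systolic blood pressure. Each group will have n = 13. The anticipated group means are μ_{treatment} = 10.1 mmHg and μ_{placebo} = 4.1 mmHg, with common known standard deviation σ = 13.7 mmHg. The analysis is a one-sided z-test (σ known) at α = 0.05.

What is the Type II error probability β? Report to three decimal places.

β ≈ 0.701

Standardized effect: d = |μ_{treatment} − μ_{placebo}| / σ = |10.1 − 4.1| / 13.7 = 0.4380
Noncentrality parameter: δ = d·√(n/2) = 0.4380 × √(13/2) = 1.1166
One-sided α = 0.05 → critical value z_{0.05} = 1.645.
Power = Φ(δ − 1.645) = Φ(-0.528) = 0.2987.
Type II error: β = 1 − power = 1 − 0.2987 = 0.7013.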